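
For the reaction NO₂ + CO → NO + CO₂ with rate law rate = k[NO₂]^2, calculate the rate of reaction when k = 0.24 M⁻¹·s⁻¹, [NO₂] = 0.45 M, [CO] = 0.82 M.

0.0486 M/s

Step 1: The rate law is rate = k[NO₂]^2
Step 2: Note that the rate does not depend on [CO] (zero order in CO).
Step 3: rate = 0.24 × (0.45)^2 = 0.0486 M/s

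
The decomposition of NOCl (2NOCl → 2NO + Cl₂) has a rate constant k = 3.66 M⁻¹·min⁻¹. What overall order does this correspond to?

second order (2)

Step 1: The units of k for an nth-order reaction are (concentration)^(1-n)·(time)⁻¹.
Step 2: Here k has units M⁻¹·min⁻¹, so the concentration exponent is -1.
Step 3: 1 - n = -1 ⇒ n = 2. The reaction is second order.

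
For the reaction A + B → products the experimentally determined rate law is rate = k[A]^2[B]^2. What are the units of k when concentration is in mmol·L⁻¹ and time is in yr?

(mmol·L⁻¹)⁻³·yr⁻¹

Step 1: Overall order = 2 + 2 = 4.
Step 2: rate has units mmol·L⁻¹·yr⁻¹; [A]^2[B]^2 has units (mmol·L⁻¹)^4.
Step 3: k = rate/([A]^2[B]^2), so units of k = (mmol·L⁻¹)^(1-4)·yr⁻¹ = (mmol·L⁻¹)⁻³·yr⁻¹.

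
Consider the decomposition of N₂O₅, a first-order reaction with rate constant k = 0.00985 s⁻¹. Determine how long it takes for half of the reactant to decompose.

70.37 s

Step 1: For a first-order reaction, t₁/₂ = ln(2)/k
Step 2: t₁/₂ = ln(2)/0.00985
Step 3: t₁/₂ = 0.6931/0.00985 = 70.37 s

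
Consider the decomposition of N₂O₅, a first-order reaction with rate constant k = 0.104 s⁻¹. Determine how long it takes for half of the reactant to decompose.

6.665 s

Step 1: For a first-order reaction, t₁/₂ = ln(2)/k
Step 2: t₁/₂ = ln(2)/0.104
Step 3: t₁/₂ = 0.6931/0.104 = 6.665 s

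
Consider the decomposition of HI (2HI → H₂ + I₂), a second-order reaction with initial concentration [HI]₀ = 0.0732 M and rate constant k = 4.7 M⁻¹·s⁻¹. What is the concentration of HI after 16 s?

0.01125 M

Step 1: For a second-order reaction: 1/[HI] = 1/[HI]₀ + kt
Step 2: 1/[HI] = 1/0.0732 + 4.7 × 16
Step 3: 1/[HI] = 13.66 + 75.2 = 88.86
Step 4: [HI] = 1/88.86 = 0.01125 M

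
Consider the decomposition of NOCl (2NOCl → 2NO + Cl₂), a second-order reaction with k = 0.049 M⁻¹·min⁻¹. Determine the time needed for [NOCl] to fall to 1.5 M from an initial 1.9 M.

2.864 min

Step 1: For second-order: t = (1/[NOCl] - 1/[NOCl]₀)/k
Step 2: t = (1/1.5 - 1/1.9)/0.049
Step 3: t = (0.6667 - 0.5263)/0.049
Step 4: t = 0.1404/0.049 = 2.864 min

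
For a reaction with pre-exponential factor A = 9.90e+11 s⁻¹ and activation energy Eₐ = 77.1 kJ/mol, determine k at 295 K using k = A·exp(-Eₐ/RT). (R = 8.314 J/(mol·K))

2.20e-02 s⁻¹

Step 1: Use the Arrhenius equation: k = A × exp(-Eₐ/RT)
Step 2: Convert Eₐ to J/mol: 77.1 kJ/mol = 77100 J/mol
Step 3: Calculate the exponent: -Eₐ/(RT) = -77100/(8.314 × 295) = -31.43564
Step 4: k = 9.90e+11 × exp(-31.43564)
Step 5: k = 9.90e+11 × 2.22677e-14 = 2.2045e-02 s⁻¹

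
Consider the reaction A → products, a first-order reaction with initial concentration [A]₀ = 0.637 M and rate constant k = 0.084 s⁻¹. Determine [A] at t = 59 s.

0.004485 M

Step 1: For a first-order reaction: [A] = [A]₀ × e^(-kt)
Step 2: [A] = 0.637 × e^(-0.084 × 59)
Step 3: [A] = 0.637 × e^(-4.956)
Step 4: [A] = 0.637 × 0.00704104 = 0.004485 M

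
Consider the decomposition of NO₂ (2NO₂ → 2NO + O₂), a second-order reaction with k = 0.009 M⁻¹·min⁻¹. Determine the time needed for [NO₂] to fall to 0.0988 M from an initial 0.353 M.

809.8 min

Step 1: For second-order: t = (1/[NO₂] - 1/[NO₂]₀)/k
Step 2: t = (1/0.0988 - 1/0.353)/0.009
Step 3: t = (10.12 - 2.833)/0.009
Step 4: t = 7.289/0.009 = 809.8 min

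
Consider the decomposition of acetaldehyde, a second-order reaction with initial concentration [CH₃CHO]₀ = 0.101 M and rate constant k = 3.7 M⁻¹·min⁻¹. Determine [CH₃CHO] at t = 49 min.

0.00523 M

Step 1: For a second-order reaction: 1/[CH₃CHO] = 1/[CH₃CHO]₀ + kt
Step 2: 1/[CH₃CHO] = 1/0.101 + 3.7 × 49
Step 3: 1/[CH₃CHO] = 9.901 + 181.3 = 191.2
Step 4: [CH₃CHO] = 1/191.2 = 0.00523 M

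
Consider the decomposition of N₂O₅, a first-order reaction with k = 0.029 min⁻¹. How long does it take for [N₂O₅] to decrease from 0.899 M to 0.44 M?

24.64 min

Step 1: For first-order: t = ln([N₂O₅]₀/[N₂O₅])/k
Step 2: t = ln(0.899/0.44)/0.029
Step 3: t = ln(2.043)/0.029
Step 4: t = 0.7145/0.029 = 24.64 min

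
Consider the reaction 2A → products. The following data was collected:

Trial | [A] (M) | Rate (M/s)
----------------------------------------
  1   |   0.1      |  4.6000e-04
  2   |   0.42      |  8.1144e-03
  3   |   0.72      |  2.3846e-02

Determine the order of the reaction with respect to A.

second order (2)

Step 1: Compare trials to find order n where rate₂/rate₁ = ([A]₂/[A]₁)^n
Step 2: rate₂/rate₁ = 8.1144e-03/4.6000e-04 = 17.64
Step 3: [A]₂/[A]₁ = 0.42/0.1 = 4.2
Step 4: n = ln(17.64)/ln(4.2) = 2.00 ≈ 2
Step 5: The reaction is second order in A.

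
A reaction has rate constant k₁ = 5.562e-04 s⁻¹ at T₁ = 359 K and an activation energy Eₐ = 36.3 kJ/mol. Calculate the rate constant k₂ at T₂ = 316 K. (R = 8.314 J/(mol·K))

1.063e-04 s⁻¹

Step 1: Use the two-temperature Arrhenius form: ln(k₂/k₁) = -Eₐ/R × (1/T₂ - 1/T₁)
Step 2: Convert Eₐ to J/mol: 36.3 kJ/mol = 36300 J/mol
Step 3: 1/T₂ - 1/T₁ = 1/316 - 1/359 = 3.790416e-04 K⁻¹
Step 4: ln(k₂/k₁) = -36300/8.314 × 3.790416e-04 = -1.65494
Step 5: k₂ = k₁ × exp(-1.65494) = 5.562e-04 × 1.91104e-01 = 1.063e-04 s⁻¹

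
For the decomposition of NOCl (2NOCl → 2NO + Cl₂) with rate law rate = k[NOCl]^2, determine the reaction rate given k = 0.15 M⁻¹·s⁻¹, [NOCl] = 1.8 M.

0.486 M/s

Step 1: Identify the rate law: rate = k[NOCl]^2
Step 2: Substitute values: rate = 0.15 × (1.8)^2
Step 3: Calculate: rate = 0.15 × 3.24 = 0.486 M/s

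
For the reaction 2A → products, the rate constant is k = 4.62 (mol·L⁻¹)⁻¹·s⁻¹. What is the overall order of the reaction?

second order (2)

Step 1: The units of k for an nth-order reaction are (concentration)^(1-n)·(time)⁻¹.
Step 2: Here k has units (mol·L⁻¹)⁻¹·s⁻¹, so the concentration exponent is -1.
Step 3: 1 - n = -1 ⇒ n = 2. The reaction is second order.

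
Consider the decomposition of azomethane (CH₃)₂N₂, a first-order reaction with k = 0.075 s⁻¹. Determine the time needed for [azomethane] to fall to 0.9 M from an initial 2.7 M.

14.65 s

Step 1: For first-order: t = ln([azomethane]₀/[azomethane])/k
Step 2: t = ln(2.7/0.9)/0.075
Step 3: t = ln(3)/0.075
Step 4: t = 1.099/0.075 = 14.65 s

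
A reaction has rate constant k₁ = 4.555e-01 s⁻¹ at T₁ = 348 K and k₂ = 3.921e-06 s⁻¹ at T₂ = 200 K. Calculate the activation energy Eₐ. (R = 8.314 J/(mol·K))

45.6 kJ/mol

Step 1: Use the two-temperature Arrhenius form: ln(k₂/k₁) = -Eₐ/R × (1/T₂ - 1/T₁)
Step 2: ln(k₂/k₁) = ln(3.921e-06/4.555e-01) = ln(8.60812e-06) = -11.6628
Step 3: 1/T₂ - 1/T₁ = 1/200 - 1/348 = 2.126437e-03 K⁻¹
Step 4: Eₐ = -R × ln(k₂/k₁) / (1/T₂ - 1/T₁) = -8.314 × -11.6628 / 2.126437e-03
Step 5: Eₐ = 4.5600e+04 J/mol = 45.6 kJ/mol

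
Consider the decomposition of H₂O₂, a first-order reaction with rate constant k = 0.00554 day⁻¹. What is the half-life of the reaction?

125.1 day

Step 1: For a first-order reaction, t₁/₂ = ln(2)/k
Step 2: t₁/₂ = ln(2)/0.00554
Step 3: t₁/₂ = 0.6931/0.00554 = 125.1 day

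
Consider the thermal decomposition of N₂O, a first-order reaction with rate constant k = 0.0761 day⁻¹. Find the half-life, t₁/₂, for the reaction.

9.108 day

Step 1: For a first-order reaction, t₁/₂ = ln(2)/k
Step 2: t₁/₂ = ln(2)/0.0761
Step 3: t₁/₂ = 0.6931/0.0761 = 9.108 day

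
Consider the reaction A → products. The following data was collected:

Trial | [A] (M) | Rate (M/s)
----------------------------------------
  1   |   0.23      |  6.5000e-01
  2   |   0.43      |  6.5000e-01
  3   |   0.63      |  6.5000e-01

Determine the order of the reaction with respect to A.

zeroth order (0)

Step 1: Compare trials - when concentration changes, rate stays constant.
Step 2: rate₂/rate₁ = 6.5000e-01/6.5000e-01 = 1
Step 3: [A]₂/[A]₁ = 0.43/0.23 = 1.87
Step 4: Since rate ratio ≈ (conc ratio)^0, the reaction is zeroth order.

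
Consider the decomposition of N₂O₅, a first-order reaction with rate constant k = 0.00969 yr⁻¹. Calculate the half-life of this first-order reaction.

71.53 yr

Step 1: For a first-order reaction, t₁/₂ = ln(2)/k
Step 2: t₁/₂ = ln(2)/0.00969
Step 3: t₁/₂ = 0.6931/0.00969 = 71.53 yr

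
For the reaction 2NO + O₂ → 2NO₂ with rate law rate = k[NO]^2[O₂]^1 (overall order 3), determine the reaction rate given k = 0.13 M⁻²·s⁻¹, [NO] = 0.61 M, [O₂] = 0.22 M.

0.01064 M/s

Step 1: The rate law is rate = k[NO]^2[O₂]^1, overall order = 2+1 = 3
Step 2: Substitute values: rate = 0.13 × (0.61)^2 × (0.22)^1
Step 3: rate = 0.13 × 0.3721 × 0.22 = 0.0106421 M/s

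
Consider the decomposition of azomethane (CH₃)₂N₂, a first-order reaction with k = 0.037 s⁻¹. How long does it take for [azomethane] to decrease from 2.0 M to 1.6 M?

6.031 s

Step 1: For first-order: t = ln([azomethane]₀/[azomethane])/k
Step 2: t = ln(2.0/1.6)/0.037
Step 3: t = ln(1.25)/0.037
Step 4: t = 0.2231/0.037 = 6.031 s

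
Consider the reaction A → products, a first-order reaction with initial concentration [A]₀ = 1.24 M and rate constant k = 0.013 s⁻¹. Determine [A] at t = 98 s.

0.3468 M

Step 1: For a first-order reaction: [A] = [A]₀ × e^(-kt)
Step 2: [A] = 1.24 × e^(-0.013 × 98)
Step 3: [A] = 1.24 × e^(-1.274)
Step 4: [A] = 1.24 × 0.279711 = 0.3468 M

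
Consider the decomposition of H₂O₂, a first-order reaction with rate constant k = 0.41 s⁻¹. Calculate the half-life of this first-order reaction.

1.691 s

Step 1: For a first-order reaction, t₁/₂ = ln(2)/k
Step 2: t₁/₂ = ln(2)/0.41
Step 3: t₁/₂ = 0.6931/0.41 = 1.691 s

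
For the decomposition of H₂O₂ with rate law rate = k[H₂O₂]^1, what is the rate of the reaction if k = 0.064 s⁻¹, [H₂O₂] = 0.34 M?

0.02176 M/s

Step 1: Identify the rate law: rate = k[H₂O₂]^1
Step 2: Substitute values: rate = 0.064 × (0.34)^1
Step 3: Calculate: rate = 0.064 × 0.34 = 0.02176 M/s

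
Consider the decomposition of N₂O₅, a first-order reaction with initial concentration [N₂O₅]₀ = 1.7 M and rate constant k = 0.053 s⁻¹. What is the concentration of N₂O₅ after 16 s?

0.7281 M

Step 1: For a first-order reaction: [N₂O₅] = [N₂O₅]₀ × e^(-kt)
Step 2: [N₂O₅] = 1.7 × e^(-0.053 × 16)
Step 3: [N₂O₅] = 1.7 × e^(-0.848)
Step 4: [N₂O₅] = 1.7 × 0.428271 = 0.7281 M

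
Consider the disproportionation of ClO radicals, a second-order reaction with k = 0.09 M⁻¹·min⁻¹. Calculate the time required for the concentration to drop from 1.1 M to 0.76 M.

4.519 min

Step 1: For second-order: t = (1/[ClO] - 1/[ClO]₀)/k
Step 2: t = (1/0.76 - 1/1.1)/0.09
Step 3: t = (1.316 - 0.9091)/0.09
Step 4: t = 0.4067/0.09 = 4.519 min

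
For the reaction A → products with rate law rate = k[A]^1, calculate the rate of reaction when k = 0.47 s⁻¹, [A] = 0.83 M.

0.3901 M/s

Step 1: Identify the rate law: rate = k[A]^1
Step 2: Substitute values: rate = 0.47 × (0.83)^1
Step 3: Calculate: rate = 0.47 × 0.83 = 0.3901 M/s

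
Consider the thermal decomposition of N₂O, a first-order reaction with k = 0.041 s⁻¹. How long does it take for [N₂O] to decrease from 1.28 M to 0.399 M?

28.43 s

Step 1: For first-order: t = ln([N₂O]₀/[N₂O])/k
Step 2: t = ln(1.28/0.399)/0.041
Step 3: t = ln(3.208)/0.041
Step 4: t = 1.166/0.041 = 28.43 s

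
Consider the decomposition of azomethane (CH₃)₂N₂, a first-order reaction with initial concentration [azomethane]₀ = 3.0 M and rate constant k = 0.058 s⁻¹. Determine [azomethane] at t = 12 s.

1.496 M

Step 1: For a first-order reaction: [azomethane] = [azomethane]₀ × e^(-kt)
Step 2: [azomethane] = 3.0 × e^(-0.058 × 12)
Step 3: [azomethane] = 3.0 × e^(-0.696)
Step 4: [azomethane] = 3.0 × 0.498576 = 1.496 M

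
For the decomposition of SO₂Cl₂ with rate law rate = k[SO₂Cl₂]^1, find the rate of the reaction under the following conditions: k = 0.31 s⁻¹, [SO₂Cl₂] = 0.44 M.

0.1364 M/s

Step 1: Identify the rate law: rate = k[SO₂Cl₂]^1
Step 2: Substitute values: rate = 0.31 × (0.44)^1
Step 3: Calculate: rate = 0.31 × 0.44 = 0.1364 M/s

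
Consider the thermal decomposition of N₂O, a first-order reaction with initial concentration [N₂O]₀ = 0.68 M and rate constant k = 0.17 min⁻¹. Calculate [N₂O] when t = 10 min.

0.1242 M

Step 1: For a first-order reaction: [N₂O] = [N₂O]₀ × e^(-kt)
Step 2: [N₂O] = 0.68 × e^(-0.17 × 10)
Step 3: [N₂O] = 0.68 × e^(-1.7)
Step 4: [N₂O] = 0.68 × 0.182684 = 0.1242 M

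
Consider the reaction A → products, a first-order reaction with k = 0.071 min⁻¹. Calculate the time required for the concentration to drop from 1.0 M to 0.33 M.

15.61 min

Step 1: For first-order: t = ln([A]₀/[A])/k
Step 2: t = ln(1.0/0.33)/0.071
Step 3: t = ln(3.03)/0.071
Step 4: t = 1.109/0.071 = 15.61 min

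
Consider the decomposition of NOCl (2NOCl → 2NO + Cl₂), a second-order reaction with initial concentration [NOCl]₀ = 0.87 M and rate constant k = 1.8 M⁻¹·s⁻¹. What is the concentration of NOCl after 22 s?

0.02454 M

Step 1: For a second-order reaction: 1/[NOCl] = 1/[NOCl]₀ + kt
Step 2: 1/[NOCl] = 1/0.87 + 1.8 × 22
Step 3: 1/[NOCl] = 1.149 + 39.6 = 40.75
Step 4: [NOCl] = 1/40.75 = 0.02454 M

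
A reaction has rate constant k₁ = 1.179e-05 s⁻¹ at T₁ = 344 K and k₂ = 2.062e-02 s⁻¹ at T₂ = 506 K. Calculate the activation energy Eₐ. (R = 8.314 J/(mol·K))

66.7 kJ/mol

Step 1: Use the two-temperature Arrhenius form: ln(k₂/k₁) = -Eₐ/R × (1/T₂ - 1/T₁)
Step 2: ln(k₂/k₁) = ln(2.062e-02/1.179e-05) = ln(1748.94) = 7.46677
Step 3: 1/T₂ - 1/T₁ = 1/506 - 1/344 = -9.306922e-04 K⁻¹
Step 4: Eₐ = -R × ln(k₂/k₁) / (1/T₂ - 1/T₁) = -8.314 × 7.46677 / -9.306922e-04
Step 5: Eₐ = 6.6702e+04 J/mol = 66.7 kJ/mol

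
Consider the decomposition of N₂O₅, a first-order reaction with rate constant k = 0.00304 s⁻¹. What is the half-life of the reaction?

228 s

Step 1: For a first-order reaction, t₁/₂ = ln(2)/k
Step 2: t₁/₂ = ln(2)/0.00304
Step 3: t₁/₂ = 0.6931/0.00304 = 228 s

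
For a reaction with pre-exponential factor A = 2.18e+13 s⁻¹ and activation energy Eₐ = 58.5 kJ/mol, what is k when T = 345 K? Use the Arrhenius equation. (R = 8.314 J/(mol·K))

3.03e+04 s⁻¹

Step 1: Use the Arrhenius equation: k = A × exp(-Eₐ/RT)
Step 2: Convert Eₐ to J/mol: 58.5 kJ/mol = 58500 J/mol
Step 3: Calculate the exponent: -Eₐ/(RT) = -58500/(8.314 × 345) = -20.39514
Step 4: k = 2.18e+13 × exp(-20.39514)
Step 5: k = 2.18e+13 × 1.38836e-09 = 3.0266e+04 s⁻¹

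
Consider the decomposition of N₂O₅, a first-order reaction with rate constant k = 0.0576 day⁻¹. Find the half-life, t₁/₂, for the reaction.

12.03 day

Step 1: For a first-order reaction, t₁/₂ = ln(2)/k
Step 2: t₁/₂ = ln(2)/0.0576
Step 3: t₁/₂ = 0.6931/0.0576 = 12.03 day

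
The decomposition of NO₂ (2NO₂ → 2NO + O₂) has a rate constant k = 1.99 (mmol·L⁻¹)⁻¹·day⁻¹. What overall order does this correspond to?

second order (2)

Step 1: The units of k for an nth-order reaction are (concentration)^(1-n)·(time)⁻¹.
Step 2: Here k has units (mmol·L⁻¹)⁻¹·day⁻¹, so the concentration exponent is -1.
Step 3: 1 - n = -1 ⇒ n = 2. The reaction is second order.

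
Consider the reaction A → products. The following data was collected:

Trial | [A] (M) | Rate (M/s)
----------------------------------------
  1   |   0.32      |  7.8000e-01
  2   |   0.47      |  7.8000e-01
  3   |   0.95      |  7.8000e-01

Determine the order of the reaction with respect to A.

zeroth order (0)

Step 1: Compare trials - when concentration changes, rate stays constant.
Step 2: rate₂/rate₁ = 7.8000e-01/7.8000e-01 = 1
Step 3: [A]₂/[A]₁ = 0.47/0.32 = 1.469
Step 4: Since rate ratio ≈ (conc ratio)^0, the reaction is zeroth order.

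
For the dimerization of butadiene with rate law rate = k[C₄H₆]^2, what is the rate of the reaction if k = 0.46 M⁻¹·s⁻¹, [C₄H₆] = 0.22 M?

0.02226 M/s

Step 1: Identify the rate law: rate = k[C₄H₆]^2
Step 2: Substitute values: rate = 0.46 × (0.22)^2
Step 3: Calculate: rate = 0.46 × 0.0484 = 0.022264 M/s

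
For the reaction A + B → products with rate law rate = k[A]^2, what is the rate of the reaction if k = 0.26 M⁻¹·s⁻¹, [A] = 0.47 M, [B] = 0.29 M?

0.05743 M/s

Step 1: The rate law is rate = k[A]^2
Step 2: Note that the rate does not depend on [B] (zero order in B).
Step 3: rate = 0.26 × (0.47)^2 = 0.057434 M/s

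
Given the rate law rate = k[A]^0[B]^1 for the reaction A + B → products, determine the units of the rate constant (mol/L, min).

min⁻¹

Step 1: Overall order = 0 + 1 = 1.
Step 2: rate has units mol/L·min⁻¹; [A]^0[B]^1 has units (mol/L)^1.
Step 3: k = rate/([A]^0[B]^1), so units of k = (mol/L)^(1-1)·min⁻¹ = min⁻¹.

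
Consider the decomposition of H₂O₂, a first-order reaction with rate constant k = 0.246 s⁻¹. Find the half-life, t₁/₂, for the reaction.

2.818 s

Step 1: For a first-order reaction, t₁/₂ = ln(2)/k
Step 2: t₁/₂ = ln(2)/0.246
Step 3: t₁/₂ = 0.6931/0.246 = 2.818 s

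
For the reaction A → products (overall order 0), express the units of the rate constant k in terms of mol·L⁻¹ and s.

mol·L⁻¹·s⁻¹

Step 1: For overall order n, rate = k × (concentration)^n.
Step 2: Rate has units mol·L⁻¹·s⁻¹; concentration term has units (mol·L⁻¹)^0.
Step 3: k = rate / (concentration)^n, so units of k = (mol·L⁻¹)^(1-0)·s⁻¹ = mol·L⁻¹·s⁻¹.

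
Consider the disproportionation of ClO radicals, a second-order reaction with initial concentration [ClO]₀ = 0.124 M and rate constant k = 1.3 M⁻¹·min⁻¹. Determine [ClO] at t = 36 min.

0.01823 M

Step 1: For a second-order reaction: 1/[ClO] = 1/[ClO]₀ + kt
Step 2: 1/[ClO] = 1/0.124 + 1.3 × 36
Step 3: 1/[ClO] = 8.065 + 46.8 = 54.86
Step 4: [ClO] = 1/54.86 = 0.01823 M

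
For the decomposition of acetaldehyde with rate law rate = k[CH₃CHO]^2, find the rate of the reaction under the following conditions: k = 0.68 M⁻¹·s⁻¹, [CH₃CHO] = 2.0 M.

2.72 M/s

Step 1: Identify the rate law: rate = k[CH₃CHO]^2
Step 2: Substitute values: rate = 0.68 × (2.0)^2
Step 3: Calculate: rate = 0.68 × 4 = 2.72 M/s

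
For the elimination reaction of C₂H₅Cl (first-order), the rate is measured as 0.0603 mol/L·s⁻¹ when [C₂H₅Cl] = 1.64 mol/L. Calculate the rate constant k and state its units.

0.03677 s⁻¹

Step 1: rate = k[C₂H₅Cl]^1, so k = rate / [C₂H₅Cl]^1.
Step 2: k = 0.0603 / (1.64)^1 = 0.0603 / 1.64.
Step 3: k = 0.03677 s⁻¹.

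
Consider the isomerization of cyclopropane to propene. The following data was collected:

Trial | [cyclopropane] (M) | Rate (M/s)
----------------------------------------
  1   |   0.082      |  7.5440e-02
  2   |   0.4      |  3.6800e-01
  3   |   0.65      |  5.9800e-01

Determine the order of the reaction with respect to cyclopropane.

first order (1)

Step 1: Compare trials to find order n where rate₂/rate₁ = ([cyclopropane]₂/[cyclopropane]₁)^n
Step 2: rate₂/rate₁ = 3.6800e-01/7.5440e-02 = 4.878
Step 3: [cyclopropane]₂/[cyclopropane]₁ = 0.4/0.082 = 4.878
Step 4: n = ln(4.878)/ln(4.878) = 1.00 ≈ 1
Step 5: The reaction is first order in cyclopropane.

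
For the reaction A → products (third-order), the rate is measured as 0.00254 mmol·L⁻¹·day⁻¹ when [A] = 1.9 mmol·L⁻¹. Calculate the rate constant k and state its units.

0.0003703 (mmol·L⁻¹)⁻²·day⁻¹

Step 1: rate = k[A]^3, so k = rate / [A]^3.
Step 2: k = 0.00254 / (1.9)^3 = 0.00254 / 6.859.
Step 3: k = 0.0003703 (mmol·L⁻¹)⁻²·day⁻¹.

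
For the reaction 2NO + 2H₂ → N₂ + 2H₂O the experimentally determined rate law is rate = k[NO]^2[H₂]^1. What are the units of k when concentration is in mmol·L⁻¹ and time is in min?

(mmol·L⁻¹)⁻²·min⁻¹

Step 1: Overall order = 2 + 1 = 3.
Step 2: rate has units mmol·L⁻¹·min⁻¹; [NO]^2[H₂]^1 has units (mmol·L⁻¹)^3.
Step 3: k = rate/([NO]^2[H₂]^1), so units of k = (mmol·L⁻¹)^(1-3)·min⁻¹ = (mmol·L⁻¹)⁻²·min⁻¹.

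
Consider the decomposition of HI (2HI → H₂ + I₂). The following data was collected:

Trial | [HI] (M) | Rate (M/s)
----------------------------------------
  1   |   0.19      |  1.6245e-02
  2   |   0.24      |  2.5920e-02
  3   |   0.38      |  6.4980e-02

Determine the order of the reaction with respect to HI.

second order (2)

Step 1: Compare trials to find order n where rate₂/rate₁ = ([HI]₂/[HI]₁)^n
Step 2: rate₂/rate₁ = 2.5920e-02/1.6245e-02 = 1.596
Step 3: [HI]₂/[HI]₁ = 0.24/0.19 = 1.263
Step 4: n = ln(1.596)/ln(1.263) = 2.00 ≈ 2
Step 5: The reaction is second order in HI.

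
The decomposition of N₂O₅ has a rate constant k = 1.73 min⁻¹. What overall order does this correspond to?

first order (1)

Step 1: The units of k for an nth-order reaction are (concentration)^(1-n)·(time)⁻¹.
Step 2: Here k has units min⁻¹, so the concentration exponent is 0.
Step 3: 1 - n = 0 ⇒ n = 1. The reaction is first order.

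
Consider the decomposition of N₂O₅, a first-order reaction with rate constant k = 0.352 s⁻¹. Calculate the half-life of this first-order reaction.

1.969 s

Step 1: For a first-order reaction, t₁/₂ = ln(2)/k
Step 2: t₁/₂ = ln(2)/0.352
Step 3: t₁/₂ = 0.6931/0.352 = 1.969 s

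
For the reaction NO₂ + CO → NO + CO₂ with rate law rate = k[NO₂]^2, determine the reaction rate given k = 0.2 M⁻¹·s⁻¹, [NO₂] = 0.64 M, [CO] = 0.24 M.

0.08192 M/s

Step 1: The rate law is rate = k[NO₂]^2
Step 2: Note that the rate does not depend on [CO] (zero order in CO).
Step 3: rate = 0.2 × (0.64)^2 = 0.08192 M/s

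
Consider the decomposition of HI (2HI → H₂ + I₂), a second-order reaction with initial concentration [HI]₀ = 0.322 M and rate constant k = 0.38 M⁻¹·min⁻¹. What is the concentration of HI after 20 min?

0.09341 M

Step 1: For a second-order reaction: 1/[HI] = 1/[HI]₀ + kt
Step 2: 1/[HI] = 1/0.322 + 0.38 × 20
Step 3: 1/[HI] = 3.106 + 7.6 = 10.71
Step 4: [HI] = 1/10.71 = 0.09341 M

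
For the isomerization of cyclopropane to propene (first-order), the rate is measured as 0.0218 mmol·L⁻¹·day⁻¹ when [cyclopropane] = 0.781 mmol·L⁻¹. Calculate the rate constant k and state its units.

0.02791 day⁻¹

Step 1: rate = k[cyclopropane]^1, so k = rate / [cyclopropane]^1.
Step 2: k = 0.0218 / (0.781)^1 = 0.0218 / 0.781.
Step 3: k = 0.02791 day⁻¹.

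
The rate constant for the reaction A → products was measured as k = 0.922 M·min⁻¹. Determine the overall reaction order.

zeroth order (0)

Step 1: The units of k for an nth-order reaction are (concentration)^(1-n)·(time)⁻¹.
Step 2: Here k has units M·min⁻¹, so the concentration exponent is 1.
Step 3: 1 - n = 1 ⇒ n = 0. The reaction is zeroth order.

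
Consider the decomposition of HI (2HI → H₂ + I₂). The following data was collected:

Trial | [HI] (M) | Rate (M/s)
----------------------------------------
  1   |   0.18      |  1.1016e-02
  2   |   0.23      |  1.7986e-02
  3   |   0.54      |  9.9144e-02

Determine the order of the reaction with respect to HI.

second order (2)

Step 1: Compare trials to find order n where rate₂/rate₁ = ([HI]₂/[HI]₁)^n
Step 2: rate₂/rate₁ = 1.7986e-02/1.1016e-02 = 1.633
Step 3: [HI]₂/[HI]₁ = 0.23/0.18 = 1.278
Step 4: n = ln(1.633)/ln(1.278) = 2.00 ≈ 2
Step 5: The reaction is second order in HI.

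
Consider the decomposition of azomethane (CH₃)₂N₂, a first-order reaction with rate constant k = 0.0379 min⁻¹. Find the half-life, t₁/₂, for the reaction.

18.29 min

Step 1: For a first-order reaction, t₁/₂ = ln(2)/k
Step 2: t₁/₂ = ln(2)/0.0379
Step 3: t₁/₂ = 0.6931/0.0379 = 18.29 min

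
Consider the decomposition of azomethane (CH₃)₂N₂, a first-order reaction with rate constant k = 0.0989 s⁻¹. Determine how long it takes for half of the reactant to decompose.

7.009 s

Step 1: For a first-order reaction, t₁/₂ = ln(2)/k
Step 2: t₁/₂ = ln(2)/0.0989
Step 3: t₁/₂ = 0.6931/0.0989 = 7.009 s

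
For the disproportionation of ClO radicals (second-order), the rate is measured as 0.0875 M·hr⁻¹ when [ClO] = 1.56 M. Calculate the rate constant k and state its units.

0.03595 M⁻¹·hr⁻¹

Step 1: rate = k[ClO]^2, so k = rate / [ClO]^2.
Step 2: k = 0.0875 / (1.56)^2 = 0.0875 / 2.434.
Step 3: k = 0.03595 M⁻¹·hr⁻¹.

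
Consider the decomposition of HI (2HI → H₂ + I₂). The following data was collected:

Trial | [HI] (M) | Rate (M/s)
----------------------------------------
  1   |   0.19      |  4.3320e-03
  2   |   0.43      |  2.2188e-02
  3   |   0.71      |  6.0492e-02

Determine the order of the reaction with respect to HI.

second order (2)

Step 1: Compare trials to find order n where rate₂/rate₁ = ([HI]₂/[HI]₁)^n
Step 2: rate₂/rate₁ = 2.2188e-02/4.3320e-03 = 5.122
Step 3: [HI]₂/[HI]₁ = 0.43/0.19 = 2.263
Step 4: n = ln(5.122)/ln(2.263) = 2.00 ≈ 2
Step 5: The reaction is second order in HI.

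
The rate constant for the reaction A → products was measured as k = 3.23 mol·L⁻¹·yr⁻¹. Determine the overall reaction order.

zeroth order (0)

Step 1: The units of k for an nth-order reaction are (concentration)^(1-n)·(time)⁻¹.
Step 2: Here k has units mol·L⁻¹·yr⁻¹, so the concentration exponent is 1.
Step 3: 1 - n = 1 ⇒ n = 0. The reaction is zeroth order.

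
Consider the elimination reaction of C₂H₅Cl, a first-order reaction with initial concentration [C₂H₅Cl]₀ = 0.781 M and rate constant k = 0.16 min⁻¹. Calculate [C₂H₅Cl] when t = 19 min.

0.03736 M

Step 1: For a first-order reaction: [C₂H₅Cl] = [C₂H₅Cl]₀ × e^(-kt)
Step 2: [C₂H₅Cl] = 0.781 × e^(-0.16 × 19)
Step 3: [C₂H₅Cl] = 0.781 × e^(-3.04)
Step 4: [C₂H₅Cl] = 0.781 × 0.0478349 = 0.03736 M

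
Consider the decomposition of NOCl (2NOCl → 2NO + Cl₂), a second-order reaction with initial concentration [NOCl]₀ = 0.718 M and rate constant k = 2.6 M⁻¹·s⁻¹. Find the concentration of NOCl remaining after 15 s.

0.02476 M

Step 1: For a second-order reaction: 1/[NOCl] = 1/[NOCl]₀ + kt
Step 2: 1/[NOCl] = 1/0.718 + 2.6 × 15
Step 3: 1/[NOCl] = 1.393 + 39 = 40.39
Step 4: [NOCl] = 1/40.39 = 0.02476 M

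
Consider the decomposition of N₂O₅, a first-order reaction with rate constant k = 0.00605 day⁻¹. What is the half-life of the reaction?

114.6 day

Step 1: For a first-order reaction, t₁/₂ = ln(2)/k
Step 2: t₁/₂ = ln(2)/0.00605
Step 3: t₁/₂ = 0.6931/0.00605 = 114.6 day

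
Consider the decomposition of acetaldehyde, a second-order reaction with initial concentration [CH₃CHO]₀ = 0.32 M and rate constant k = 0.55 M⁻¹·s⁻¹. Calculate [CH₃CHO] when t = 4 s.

0.1878 M

Step 1: For a second-order reaction: 1/[CH₃CHO] = 1/[CH₃CHO]₀ + kt
Step 2: 1/[CH₃CHO] = 1/0.32 + 0.55 × 4
Step 3: 1/[CH₃CHO] = 3.125 + 2.2 = 5.325
Step 4: [CH₃CHO] = 1/5.325 = 0.1878 M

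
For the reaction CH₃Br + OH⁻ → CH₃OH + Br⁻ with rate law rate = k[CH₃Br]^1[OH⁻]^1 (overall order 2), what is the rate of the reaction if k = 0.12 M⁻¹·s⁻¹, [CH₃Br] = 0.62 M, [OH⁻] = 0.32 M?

0.02381 M/s

Step 1: The rate law is rate = k[CH₃Br]^1[OH⁻]^1, overall order = 1+1 = 2
Step 2: Substitute values: rate = 0.12 × (0.62)^1 × (0.32)^1
Step 3: rate = 0.12 × 0.62 × 0.32 = 0.023808 M/s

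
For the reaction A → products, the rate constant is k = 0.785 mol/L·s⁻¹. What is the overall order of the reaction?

zeroth order (0)

Step 1: The units of k for an nth-order reaction are (concentration)^(1-n)·(time)⁻¹.
Step 2: Here k has units mol/L·s⁻¹, so the concentration exponent is 1.
Step 3: 1 - n = 1 ⇒ n = 0. The reaction is zeroth order.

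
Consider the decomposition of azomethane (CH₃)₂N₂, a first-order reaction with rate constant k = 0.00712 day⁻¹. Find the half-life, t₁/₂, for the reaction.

97.35 day

Step 1: For a first-order reaction, t₁/₂ = ln(2)/k
Step 2: t₁/₂ = ln(2)/0.00712
Step 3: t₁/₂ = 0.6931/0.00712 = 97.35 day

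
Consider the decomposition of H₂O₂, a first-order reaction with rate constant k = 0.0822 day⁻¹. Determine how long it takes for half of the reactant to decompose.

8.432 day

Step 1: For a first-order reaction, t₁/₂ = ln(2)/k
Step 2: t₁/₂ = ln(2)/0.0822
Step 3: t₁/₂ = 0.6931/0.0822 = 8.432 day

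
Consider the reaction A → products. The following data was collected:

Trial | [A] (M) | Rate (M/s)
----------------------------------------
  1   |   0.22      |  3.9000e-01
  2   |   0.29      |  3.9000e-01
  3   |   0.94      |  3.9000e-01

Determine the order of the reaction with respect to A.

zeroth order (0)

Step 1: Compare trials - when concentration changes, rate stays constant.
Step 2: rate₂/rate₁ = 3.9000e-01/3.9000e-01 = 1
Step 3: [A]₂/[A]₁ = 0.29/0.22 = 1.318
Step 4: Since rate ratio ≈ (conc ratio)^0, the reaction is zeroth order.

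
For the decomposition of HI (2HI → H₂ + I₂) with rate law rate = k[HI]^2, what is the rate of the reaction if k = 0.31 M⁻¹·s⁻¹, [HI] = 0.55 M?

0.09378 M/s

Step 1: Identify the rate law: rate = k[HI]^2
Step 2: Substitute values: rate = 0.31 × (0.55)^2
Step 3: Calculate: rate = 0.31 × 0.3025 = 0.093775 M/s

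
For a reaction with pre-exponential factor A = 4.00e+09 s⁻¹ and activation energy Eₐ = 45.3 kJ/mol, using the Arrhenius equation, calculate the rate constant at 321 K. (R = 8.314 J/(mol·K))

1.70e+02 s⁻¹

Step 1: Use the Arrhenius equation: k = A × exp(-Eₐ/RT)
Step 2: Convert Eₐ to J/mol: 45.3 kJ/mol = 45300 J/mol
Step 3: Calculate the exponent: -Eₐ/(RT) = -45300/(8.314 × 321) = -16.97396
Step 4: k = 4.00e+09 × exp(-16.97396)
Step 5: k = 4.00e+09 × 4.24916e-08 = 1.6997e+02 s⁻¹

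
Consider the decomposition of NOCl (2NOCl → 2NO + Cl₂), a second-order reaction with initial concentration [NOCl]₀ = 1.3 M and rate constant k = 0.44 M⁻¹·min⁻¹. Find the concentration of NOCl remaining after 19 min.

0.1095 M

Step 1: For a second-order reaction: 1/[NOCl] = 1/[NOCl]₀ + kt
Step 2: 1/[NOCl] = 1/1.3 + 0.44 × 19
Step 3: 1/[NOCl] = 0.7692 + 8.36 = 9.129
Step 4: [NOCl] = 1/9.129 = 0.1095 M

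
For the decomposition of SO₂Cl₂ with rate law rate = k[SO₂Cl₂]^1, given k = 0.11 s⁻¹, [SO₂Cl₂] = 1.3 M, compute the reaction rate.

0.143 M/s

Step 1: Identify the rate law: rate = k[SO₂Cl₂]^1
Step 2: Substitute values: rate = 0.11 × (1.3)^1
Step 3: Calculate: rate = 0.11 × 1.3 = 0.143 M/s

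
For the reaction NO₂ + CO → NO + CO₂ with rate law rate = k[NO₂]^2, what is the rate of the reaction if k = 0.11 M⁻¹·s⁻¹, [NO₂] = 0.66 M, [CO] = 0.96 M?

0.04792 M/s

Step 1: The rate law is rate = k[NO₂]^2
Step 2: Note that the rate does not depend on [CO] (zero order in CO).
Step 3: rate = 0.11 × (0.66)^2 = 0.047916 M/s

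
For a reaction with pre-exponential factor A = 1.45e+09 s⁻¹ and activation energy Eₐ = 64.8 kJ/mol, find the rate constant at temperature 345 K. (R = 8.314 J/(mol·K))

2.24e-01 s⁻¹

Step 1: Use the Arrhenius equation: k = A × exp(-Eₐ/RT)
Step 2: Convert Eₐ to J/mol: 64.8 kJ/mol = 64800 J/mol
Step 3: Calculate the exponent: -Eₐ/(RT) = -64800/(8.314 × 345) = -22.59154
Step 4: k = 1.45e+09 × exp(-22.59154)
Step 5: k = 1.45e+09 × 1.54390e-10 = 2.2387e-01 s⁻¹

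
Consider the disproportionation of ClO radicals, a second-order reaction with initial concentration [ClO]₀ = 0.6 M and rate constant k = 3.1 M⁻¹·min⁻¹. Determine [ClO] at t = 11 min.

0.02796 M

Step 1: For a second-order reaction: 1/[ClO] = 1/[ClO]₀ + kt
Step 2: 1/[ClO] = 1/0.6 + 3.1 × 11
Step 3: 1/[ClO] = 1.667 + 34.1 = 35.77
Step 4: [ClO] = 1/35.77 = 0.02796 M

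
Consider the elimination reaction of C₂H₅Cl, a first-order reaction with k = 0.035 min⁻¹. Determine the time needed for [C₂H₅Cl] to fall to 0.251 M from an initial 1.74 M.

55.32 min

Step 1: For first-order: t = ln([C₂H₅Cl]₀/[C₂H₅Cl])/k
Step 2: t = ln(1.74/0.251)/0.035
Step 3: t = ln(6.932)/0.035
Step 4: t = 1.936/0.035 = 55.32 min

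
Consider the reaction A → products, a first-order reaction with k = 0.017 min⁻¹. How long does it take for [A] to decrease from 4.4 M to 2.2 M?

40.77 min

Step 1: For first-order: t = ln([A]₀/[A])/k
Step 2: t = ln(4.4/2.2)/0.017
Step 3: t = ln(2)/0.017
Step 4: t = 0.6931/0.017 = 40.77 min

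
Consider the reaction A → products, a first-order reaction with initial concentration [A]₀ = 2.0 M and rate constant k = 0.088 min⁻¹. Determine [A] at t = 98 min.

0.0003595 M

Step 1: For a first-order reaction: [A] = [A]₀ × e^(-kt)
Step 2: [A] = 2.0 × e^(-0.088 × 98)
Step 3: [A] = 2.0 × e^(-8.624)
Step 4: [A] = 2.0 × 0.00017974 = 0.0003595 M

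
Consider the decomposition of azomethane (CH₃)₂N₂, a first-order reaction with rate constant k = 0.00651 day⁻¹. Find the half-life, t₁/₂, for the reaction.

106.5 day

Step 1: For a first-order reaction, t₁/₂ = ln(2)/k
Step 2: t₁/₂ = ln(2)/0.00651
Step 3: t₁/₂ = 0.6931/0.00651 = 106.5 day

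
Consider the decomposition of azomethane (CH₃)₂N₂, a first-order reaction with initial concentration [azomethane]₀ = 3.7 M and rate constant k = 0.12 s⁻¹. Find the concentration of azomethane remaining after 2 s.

2.911 M

Step 1: For a first-order reaction: [azomethane] = [azomethane]₀ × e^(-kt)
Step 2: [azomethane] = 3.7 × e^(-0.12 × 2)
Step 3: [azomethane] = 3.7 × e^(-0.24)
Step 4: [azomethane] = 3.7 × 0.786628 = 2.911 M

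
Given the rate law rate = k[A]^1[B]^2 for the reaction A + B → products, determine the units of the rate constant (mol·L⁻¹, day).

(mol·L⁻¹)⁻²·day⁻¹

Step 1: Overall order = 1 + 2 = 3.
Step 2: rate has units mol·L⁻¹·day⁻¹; [A]^1[B]^2 has units (mol·L⁻¹)^3.
Step 3: k = rate/([A]^1[B]^2), so units of k = (mol·L⁻¹)^(1-3)·day⁻¹ = (mol·L⁻¹)⁻²·day⁻¹.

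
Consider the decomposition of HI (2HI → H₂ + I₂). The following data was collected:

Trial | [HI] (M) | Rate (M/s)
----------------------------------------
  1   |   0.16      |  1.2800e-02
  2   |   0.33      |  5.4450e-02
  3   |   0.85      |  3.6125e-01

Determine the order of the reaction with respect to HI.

second order (2)

Step 1: Compare trials to find order n where rate₂/rate₁ = ([HI]₂/[HI]₁)^n
Step 2: rate₂/rate₁ = 5.4450e-02/1.2800e-02 = 4.254
Step 3: [HI]₂/[HI]₁ = 0.33/0.16 = 2.062
Step 4: n = ln(4.254)/ln(2.062) = 2.00 ≈ 2
Step 5: The reaction is second order in HI.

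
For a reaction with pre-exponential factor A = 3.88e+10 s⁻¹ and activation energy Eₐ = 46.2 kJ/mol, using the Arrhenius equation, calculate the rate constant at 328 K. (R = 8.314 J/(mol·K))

1.70e+03 s⁻¹

Step 1: Use the Arrhenius equation: k = A × exp(-Eₐ/RT)
Step 2: Convert Eₐ to J/mol: 46.2 kJ/mol = 46200 J/mol
Step 3: Calculate the exponent: -Eₐ/(RT) = -46200/(8.314 × 328) = -16.94174
Step 4: k = 3.88e+10 × exp(-16.94174)
Step 5: k = 3.88e+10 × 4.38829e-08 = 1.7027e+03 s⁻¹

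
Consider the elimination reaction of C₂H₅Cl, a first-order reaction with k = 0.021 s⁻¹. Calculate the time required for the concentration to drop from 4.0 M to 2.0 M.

33.01 s

Step 1: For first-order: t = ln([C₂H₅Cl]₀/[C₂H₅Cl])/k
Step 2: t = ln(4.0/2.0)/0.021
Step 3: t = ln(2)/0.021
Step 4: t = 0.6931/0.021 = 33.01 s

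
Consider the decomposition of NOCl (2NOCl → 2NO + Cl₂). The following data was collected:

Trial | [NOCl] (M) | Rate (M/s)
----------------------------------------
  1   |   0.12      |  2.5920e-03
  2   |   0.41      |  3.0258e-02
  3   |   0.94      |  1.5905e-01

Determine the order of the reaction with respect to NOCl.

second order (2)

Step 1: Compare trials to find order n where rate₂/rate₁ = ([NOCl]₂/[NOCl]₁)^n
Step 2: rate₂/rate₁ = 3.0258e-02/2.5920e-03 = 11.67
Step 3: [NOCl]₂/[NOCl]₁ = 0.41/0.12 = 3.417
Step 4: n = ln(11.67)/ln(3.417) = 2.00 ≈ 2
Step 5: The reaction is second order in NOCl.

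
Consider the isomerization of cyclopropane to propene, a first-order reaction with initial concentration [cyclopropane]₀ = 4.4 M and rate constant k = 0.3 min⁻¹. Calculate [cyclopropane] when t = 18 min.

0.01987 M

Step 1: For a first-order reaction: [cyclopropane] = [cyclopropane]₀ × e^(-kt)
Step 2: [cyclopropane] = 4.4 × e^(-0.3 × 18)
Step 3: [cyclopropane] = 4.4 × e^(-5.4)
Step 4: [cyclopropane] = 4.4 × 0.00451658 = 0.01987 M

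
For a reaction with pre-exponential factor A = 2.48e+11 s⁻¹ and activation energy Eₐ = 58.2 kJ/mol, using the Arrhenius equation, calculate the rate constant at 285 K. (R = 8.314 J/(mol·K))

5.34e+00 s⁻¹

Step 1: Use the Arrhenius equation: k = A × exp(-Eₐ/RT)
Step 2: Convert Eₐ to J/mol: 58.2 kJ/mol = 58200 J/mol
Step 3: Calculate the exponent: -Eₐ/(RT) = -58200/(8.314 × 285) = -24.56225
Step 4: k = 2.48e+11 × exp(-24.56225)
Step 5: k = 2.48e+11 × 2.15154e-11 = 5.3358e+00 s⁻¹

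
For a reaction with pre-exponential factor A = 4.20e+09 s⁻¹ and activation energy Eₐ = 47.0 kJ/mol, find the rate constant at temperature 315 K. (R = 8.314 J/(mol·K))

6.75e+01 s⁻¹

Step 1: Use the Arrhenius equation: k = A × exp(-Eₐ/RT)
Step 2: Convert Eₐ to J/mol: 47.0 kJ/mol = 47000 J/mol
Step 3: Calculate the exponent: -Eₐ/(RT) = -47000/(8.314 × 315) = -17.94640
Step 4: k = 4.20e+09 × exp(-17.94640)
Step 5: k = 4.20e+09 × 1.60686e-08 = 6.7488e+01 s⁻¹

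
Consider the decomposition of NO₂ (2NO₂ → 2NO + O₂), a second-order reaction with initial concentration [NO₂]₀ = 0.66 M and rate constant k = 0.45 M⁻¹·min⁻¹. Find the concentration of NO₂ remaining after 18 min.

0.104 M

Step 1: For a second-order reaction: 1/[NO₂] = 1/[NO₂]₀ + kt
Step 2: 1/[NO₂] = 1/0.66 + 0.45 × 18
Step 3: 1/[NO₂] = 1.515 + 8.1 = 9.615
Step 4: [NO₂] = 1/9.615 = 0.104 M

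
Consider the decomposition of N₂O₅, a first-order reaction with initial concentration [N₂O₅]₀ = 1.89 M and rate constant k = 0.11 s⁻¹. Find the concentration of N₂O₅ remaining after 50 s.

0.007724 M

Step 1: For a first-order reaction: [N₂O₅] = [N₂O₅]₀ × e^(-kt)
Step 2: [N₂O₅] = 1.89 × e^(-0.11 × 50)
Step 3: [N₂O₅] = 1.89 × e^(-5.5)
Step 4: [N₂O₅] = 1.89 × 0.00408677 = 0.007724 M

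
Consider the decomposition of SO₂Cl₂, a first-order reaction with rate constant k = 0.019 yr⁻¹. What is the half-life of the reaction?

36.48 yr

Step 1: For a first-order reaction, t₁/₂ = ln(2)/k
Step 2: t₁/₂ = ln(2)/0.019
Step 3: t₁/₂ = 0.6931/0.019 = 36.48 yr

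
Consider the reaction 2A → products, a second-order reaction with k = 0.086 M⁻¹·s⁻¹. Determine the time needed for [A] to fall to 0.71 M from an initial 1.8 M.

9.917 s

Step 1: For second-order: t = (1/[A] - 1/[A]₀)/k
Step 2: t = (1/0.71 - 1/1.8)/0.086
Step 3: t = (1.408 - 0.5556)/0.086
Step 4: t = 0.8529/0.086 = 9.917 s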